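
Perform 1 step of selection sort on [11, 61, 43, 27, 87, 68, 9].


Initial: [11, 61, 43, 27, 87, 68, 9]
Step 1: min=9 at 6
  Swap: [9, 61, 43, 27, 87, 68, 11]

After 1 step: [9, 61, 43, 27, 87, 68, 11]


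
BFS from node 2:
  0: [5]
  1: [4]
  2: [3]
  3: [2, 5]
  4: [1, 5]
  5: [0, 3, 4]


Visit 2, enqueue [3]
Visit 3, enqueue [5]
Visit 5, enqueue [0, 4]
Visit 0, enqueue []
Visit 4, enqueue [1]
Visit 1, enqueue []

BFS order: [2, 3, 5, 0, 4, 1]


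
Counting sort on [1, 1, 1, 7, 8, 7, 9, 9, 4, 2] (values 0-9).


Input: [1, 1, 1, 7, 8, 7, 9, 9, 4, 2]
Counts: [0, 3, 1, 0, 1, 0, 0, 2, 1, 2]

Sorted: [1, 1, 1, 2, 4, 7, 7, 8, 9, 9]


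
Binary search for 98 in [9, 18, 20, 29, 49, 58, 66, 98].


Step 1: lo=0, hi=7, mid=3, val=29
Step 2: lo=4, hi=7, mid=5, val=58
Step 3: lo=6, hi=7, mid=6, val=66
Step 4: lo=7, hi=7, mid=7, val=98

Found at index 7


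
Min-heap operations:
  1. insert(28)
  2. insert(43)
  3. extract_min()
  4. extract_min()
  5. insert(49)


insert(28) -> [28]
insert(43) -> [28, 43]
extract_min()->28, [43]
extract_min()->43, []
insert(49) -> [49]

Final heap: [49]


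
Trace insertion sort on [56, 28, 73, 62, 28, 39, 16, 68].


Initial: [56, 28, 73, 62, 28, 39, 16, 68]
Insert 28: [28, 56, 73, 62, 28, 39, 16, 68]
Insert 73: [28, 56, 73, 62, 28, 39, 16, 68]
Insert 62: [28, 56, 62, 73, 28, 39, 16, 68]
Insert 28: [28, 28, 56, 62, 73, 39, 16, 68]
Insert 39: [28, 28, 39, 56, 62, 73, 16, 68]
Insert 16: [16, 28, 28, 39, 56, 62, 73, 68]
Insert 68: [16, 28, 28, 39, 56, 62, 68, 73]

Sorted: [16, 28, 28, 39, 56, 62, 68, 73]


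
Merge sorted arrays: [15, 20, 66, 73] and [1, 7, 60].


Take 1 from B
Take 7 from B
Take 15 from A
Take 20 from A
Take 60 from B

Merged: [1, 7, 15, 20, 60, 66, 73]


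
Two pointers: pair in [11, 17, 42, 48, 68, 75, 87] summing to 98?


lo=0(11)+hi=6(87)=98

Yes: 11+87=98


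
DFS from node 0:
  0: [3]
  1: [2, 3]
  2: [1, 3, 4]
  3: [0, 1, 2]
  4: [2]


Visit 0, push [3]
Visit 3, push [2, 1]
Visit 1, push [2]
Visit 2, push [4]
Visit 4, push []

DFS order: [0, 3, 1, 2, 4]


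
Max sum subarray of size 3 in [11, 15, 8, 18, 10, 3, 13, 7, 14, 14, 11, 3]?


[0:3]: 34
[1:4]: 41
[2:5]: 36
[3:6]: 31
[4:7]: 26
[5:8]: 23
[6:9]: 34
[7:10]: 35
[8:11]: 39
[9:12]: 28

Max: 41 at [1:4]


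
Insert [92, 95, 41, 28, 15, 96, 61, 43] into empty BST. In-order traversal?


Insert 92: root
Insert 95: R from 92
Insert 41: L from 92
Insert 28: L from 92 -> L from 41
Insert 15: L from 92 -> L from 41 -> L from 28
Insert 96: R from 92 -> R from 95
Insert 61: L from 92 -> R from 41
Insert 43: L from 92 -> R from 41 -> L from 61

In-order: [15, 28, 41, 43, 61, 92, 95, 96]


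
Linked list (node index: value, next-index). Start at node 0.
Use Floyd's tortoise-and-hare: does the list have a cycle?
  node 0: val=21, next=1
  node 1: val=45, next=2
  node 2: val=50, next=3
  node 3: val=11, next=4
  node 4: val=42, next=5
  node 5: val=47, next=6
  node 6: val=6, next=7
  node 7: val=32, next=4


Floyd's tortoise (slow, +1) and hare (fast, +2):
  init: slow=0, fast=0
  step 1: slow=1, fast=2
  step 2: slow=2, fast=4
  step 3: slow=3, fast=6
  step 4: slow=4, fast=4
  slow == fast at node 4: cycle detected

Cycle: yes


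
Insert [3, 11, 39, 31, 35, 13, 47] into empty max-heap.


Insert 3: [3]
Insert 11: [11, 3]
Insert 39: [39, 3, 11]
Insert 31: [39, 31, 11, 3]
Insert 35: [39, 35, 11, 3, 31]
Insert 13: [39, 35, 13, 3, 31, 11]
Insert 47: [47, 35, 39, 3, 31, 11, 13]

Final heap: [47, 35, 39, 3, 31, 11, 13]


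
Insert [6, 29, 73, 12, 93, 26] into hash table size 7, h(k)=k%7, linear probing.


Insert 6: h=6 -> slot 6
Insert 29: h=1 -> slot 1
Insert 73: h=3 -> slot 3
Insert 12: h=5 -> slot 5
Insert 93: h=2 -> slot 2
Insert 26: h=5, 2 probes -> slot 0

Table: [26, 29, 93, 73, None, 12, 6]


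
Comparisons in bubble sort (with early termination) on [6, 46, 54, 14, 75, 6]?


Algorithm: bubble sort (with early termination)
Input: [6, 46, 54, 14, 75, 6]
Sorted: [6, 6, 14, 46, 54, 75]

15


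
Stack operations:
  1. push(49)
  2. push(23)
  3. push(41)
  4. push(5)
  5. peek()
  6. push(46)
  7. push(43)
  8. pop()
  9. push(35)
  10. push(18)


push(49) -> [49]
push(23) -> [49, 23]
push(41) -> [49, 23, 41]
push(5) -> [49, 23, 41, 5]
peek()->5
push(46) -> [49, 23, 41, 5, 46]
push(43) -> [49, 23, 41, 5, 46, 43]
pop()->43, [49, 23, 41, 5, 46]
push(35) -> [49, 23, 41, 5, 46, 35]
push(18) -> [49, 23, 41, 5, 46, 35, 18]

Final stack: [49, 23, 41, 5, 46, 35, 18]


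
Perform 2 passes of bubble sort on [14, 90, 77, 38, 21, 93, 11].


Initial: [14, 90, 77, 38, 21, 93, 11]
Pass 1: [14, 77, 38, 21, 90, 11, 93] (4 swaps)
Pass 2: [14, 38, 21, 77, 11, 90, 93] (3 swaps)

After 2 passes: [14, 38, 21, 77, 11, 90, 93]


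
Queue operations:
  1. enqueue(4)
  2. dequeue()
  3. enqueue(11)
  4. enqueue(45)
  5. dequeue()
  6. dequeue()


enqueue(4) -> [4]
dequeue()->4, []
enqueue(11) -> [11]
enqueue(45) -> [11, 45]
dequeue()->11, [45]
dequeue()->45, []

Final queue: []


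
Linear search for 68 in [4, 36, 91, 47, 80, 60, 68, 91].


i=0: 4!=68
i=1: 36!=68
i=2: 91!=68
i=3: 47!=68
i=4: 80!=68
i=5: 60!=68
i=6: 68==68 found!

Found at 6, 7 comps


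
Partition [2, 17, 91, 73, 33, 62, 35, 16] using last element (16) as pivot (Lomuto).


Pivot: 16
  2 <= 16: advance i (no swap)
Place pivot at 1: [2, 16, 91, 73, 33, 62, 35, 17]

Partitioned: [2, 16, 91, 73, 33, 62, 35, 17]


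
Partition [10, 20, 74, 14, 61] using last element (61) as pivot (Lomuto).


Pivot: 61
  10 <= 61: advance i (no swap)
  20 <= 61: advance i (no swap)
  14 <= 61: swap -> [10, 20, 14, 74, 61]
Place pivot at 3: [10, 20, 14, 61, 74]

Partitioned: [10, 20, 14, 61, 74]


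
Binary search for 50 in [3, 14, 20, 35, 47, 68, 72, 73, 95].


Step 1: lo=0, hi=8, mid=4, val=47
Step 2: lo=5, hi=8, mid=6, val=72
Step 3: lo=5, hi=5, mid=5, val=68

Not found


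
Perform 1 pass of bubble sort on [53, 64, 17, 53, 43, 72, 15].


Initial: [53, 64, 17, 53, 43, 72, 15]
Pass 1: [53, 17, 53, 43, 64, 15, 72] (4 swaps)

After 1 pass: [53, 17, 53, 43, 64, 15, 72]


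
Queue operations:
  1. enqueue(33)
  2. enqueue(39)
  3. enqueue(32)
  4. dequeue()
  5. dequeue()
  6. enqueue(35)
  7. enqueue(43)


enqueue(33) -> [33]
enqueue(39) -> [33, 39]
enqueue(32) -> [33, 39, 32]
dequeue()->33, [39, 32]
dequeue()->39, [32]
enqueue(35) -> [32, 35]
enqueue(43) -> [32, 35, 43]

Final queue: [32, 35, 43]


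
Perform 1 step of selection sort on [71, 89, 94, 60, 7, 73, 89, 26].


Initial: [71, 89, 94, 60, 7, 73, 89, 26]
Step 1: min=7 at 4
  Swap: [7, 89, 94, 60, 71, 73, 89, 26]

After 1 step: [7, 89, 94, 60, 71, 73, 89, 26]


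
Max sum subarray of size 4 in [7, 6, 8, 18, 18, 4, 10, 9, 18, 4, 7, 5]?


[0:4]: 39
[1:5]: 50
[2:6]: 48
[3:7]: 50
[4:8]: 41
[5:9]: 41
[6:10]: 41
[7:11]: 38
[8:12]: 34

Max: 50 at [1:5]


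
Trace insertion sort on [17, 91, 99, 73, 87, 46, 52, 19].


Initial: [17, 91, 99, 73, 87, 46, 52, 19]
Insert 91: [17, 91, 99, 73, 87, 46, 52, 19]
Insert 99: [17, 91, 99, 73, 87, 46, 52, 19]
Insert 73: [17, 73, 91, 99, 87, 46, 52, 19]
Insert 87: [17, 73, 87, 91, 99, 46, 52, 19]
Insert 46: [17, 46, 73, 87, 91, 99, 52, 19]
Insert 52: [17, 46, 52, 73, 87, 91, 99, 19]
Insert 19: [17, 19, 46, 52, 73, 87, 91, 99]

Sorted: [17, 19, 46, 52, 73, 87, 91, 99]


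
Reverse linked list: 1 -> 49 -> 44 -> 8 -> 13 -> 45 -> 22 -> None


Step 1: curr=1, set curr.next=prev(None) | reversed so far: 1
Step 2: curr=49, set curr.next=prev(1) | reversed so far: 49 -> 1
Step 3: curr=44, set curr.next=prev(49) | reversed so far: 44 -> 49 -> 1
Step 4: curr=8, set curr.next=prev(44) | reversed so far: 8 -> 44 -> 49 -> 1
Step 5: curr=13, set curr.next=prev(8) | reversed so far: 13 -> 8 -> 44 -> 49 -> 1
Step 6: curr=45, set curr.next=prev(13) | reversed so far: 45 -> 13 -> 8 -> 44 -> 49 -> 1
Step 7: curr=22, set curr.next=prev(45) | reversed so far: 22 -> 45 -> 13 -> 8 -> 44 -> 49 -> 1

22 -> 45 -> 13 -> 8 -> 44 -> 49 -> 1 -> None


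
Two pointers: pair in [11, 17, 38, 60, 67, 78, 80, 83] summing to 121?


lo=0(11)+hi=7(83)=94
lo=1(17)+hi=7(83)=100
lo=2(38)+hi=7(83)=121

Yes: 38+83=121


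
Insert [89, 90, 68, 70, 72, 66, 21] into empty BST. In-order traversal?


Insert 89: root
Insert 90: R from 89
Insert 68: L from 89
Insert 70: L from 89 -> R from 68
Insert 72: L from 89 -> R from 68 -> R from 70
Insert 66: L from 89 -> L from 68
Insert 21: L from 89 -> L from 68 -> L from 66

In-order: [21, 66, 68, 70, 72, 89, 90]


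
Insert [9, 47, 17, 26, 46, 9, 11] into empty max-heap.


Insert 9: [9]
Insert 47: [47, 9]
Insert 17: [47, 9, 17]
Insert 26: [47, 26, 17, 9]
Insert 46: [47, 46, 17, 9, 26]
Insert 9: [47, 46, 17, 9, 26, 9]
Insert 11: [47, 46, 17, 9, 26, 9, 11]

Final heap: [47, 46, 17, 9, 26, 9, 11]


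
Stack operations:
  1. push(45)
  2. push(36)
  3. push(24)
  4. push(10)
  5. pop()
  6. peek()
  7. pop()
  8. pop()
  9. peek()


push(45) -> [45]
push(36) -> [45, 36]
push(24) -> [45, 36, 24]
push(10) -> [45, 36, 24, 10]
pop()->10, [45, 36, 24]
peek()->24
pop()->24, [45, 36]
pop()->36, [45]
peek()->45

Final stack: [45]


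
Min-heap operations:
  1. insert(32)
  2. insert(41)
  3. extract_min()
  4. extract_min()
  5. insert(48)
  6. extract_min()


insert(32) -> [32]
insert(41) -> [32, 41]
extract_min()->32, [41]
extract_min()->41, []
insert(48) -> [48]
extract_min()->48, []

Final heap: []


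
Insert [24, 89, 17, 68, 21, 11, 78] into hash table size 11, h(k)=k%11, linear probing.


Insert 24: h=2 -> slot 2
Insert 89: h=1 -> slot 1
Insert 17: h=6 -> slot 6
Insert 68: h=2, 1 probes -> slot 3
Insert 21: h=10 -> slot 10
Insert 11: h=0 -> slot 0
Insert 78: h=1, 3 probes -> slot 4

Table: [11, 89, 24, 68, 78, None, 17, None, None, None, 21]


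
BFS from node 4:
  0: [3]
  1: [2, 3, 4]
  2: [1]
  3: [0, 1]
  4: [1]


Visit 4, enqueue [1]
Visit 1, enqueue [2, 3]
Visit 2, enqueue []
Visit 3, enqueue [0]
Visit 0, enqueue []

BFS order: [4, 1, 2, 3, 0]


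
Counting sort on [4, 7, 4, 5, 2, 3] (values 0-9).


Input: [4, 7, 4, 5, 2, 3]
Counts: [0, 0, 1, 1, 2, 1, 0, 1, 0, 0]

Sorted: [2, 3, 4, 4, 5, 7]


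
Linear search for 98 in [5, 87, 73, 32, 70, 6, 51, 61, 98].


i=0: 5!=98
i=1: 87!=98
i=2: 73!=98
i=3: 32!=98
i=4: 70!=98
i=5: 6!=98
i=6: 51!=98
i=7: 61!=98
i=8: 98==98 found!

Found at 8, 9 comps


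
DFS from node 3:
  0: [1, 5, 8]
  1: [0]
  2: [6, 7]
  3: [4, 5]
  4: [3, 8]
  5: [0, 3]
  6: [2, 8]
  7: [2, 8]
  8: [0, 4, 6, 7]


Visit 3, push [5, 4]
Visit 4, push [8]
Visit 8, push [7, 6, 0]
Visit 0, push [5, 1]
Visit 1, push []
Visit 5, push []
Visit 6, push [2]
Visit 2, push [7]
Visit 7, push []

DFS order: [3, 4, 8, 0, 1, 5, 6, 2, 7]


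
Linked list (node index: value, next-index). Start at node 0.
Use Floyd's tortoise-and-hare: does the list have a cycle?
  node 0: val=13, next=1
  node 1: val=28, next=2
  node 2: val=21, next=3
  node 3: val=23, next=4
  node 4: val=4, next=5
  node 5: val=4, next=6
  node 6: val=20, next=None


Floyd's tortoise (slow, +1) and hare (fast, +2):
  init: slow=0, fast=0
  step 1: slow=1, fast=2
  step 2: slow=2, fast=4
  step 3: slow=3, fast=6
  step 4: fast -> None, no cycle

Cycle: no


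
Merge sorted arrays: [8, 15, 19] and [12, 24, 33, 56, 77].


Take 8 from A
Take 12 from B
Take 15 from A
Take 19 from A

Merged: [8, 12, 15, 19, 24, 33, 56, 77]


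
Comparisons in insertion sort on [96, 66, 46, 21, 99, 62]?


Algorithm: insertion sort
Input: [96, 66, 46, 21, 99, 62]
Sorted: [21, 46, 62, 66, 96, 99]

11


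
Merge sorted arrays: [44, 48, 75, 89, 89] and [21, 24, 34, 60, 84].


Take 21 from B
Take 24 from B
Take 34 from B
Take 44 from A
Take 48 from A
Take 60 from B
Take 75 from A
Take 84 from B

Merged: [21, 24, 34, 44, 48, 60, 75, 84, 89, 89]


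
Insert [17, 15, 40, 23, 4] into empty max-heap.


Insert 17: [17]
Insert 15: [17, 15]
Insert 40: [40, 15, 17]
Insert 23: [40, 23, 17, 15]
Insert 4: [40, 23, 17, 15, 4]

Final heap: [40, 23, 17, 15, 4]


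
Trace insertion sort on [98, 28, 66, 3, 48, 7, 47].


Initial: [98, 28, 66, 3, 48, 7, 47]
Insert 28: [28, 98, 66, 3, 48, 7, 47]
Insert 66: [28, 66, 98, 3, 48, 7, 47]
Insert 3: [3, 28, 66, 98, 48, 7, 47]
Insert 48: [3, 28, 48, 66, 98, 7, 47]
Insert 7: [3, 7, 28, 48, 66, 98, 47]
Insert 47: [3, 7, 28, 47, 48, 66, 98]

Sorted: [3, 7, 28, 47, 48, 66, 98]


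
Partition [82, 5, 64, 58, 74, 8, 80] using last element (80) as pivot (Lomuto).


Pivot: 80
  5 <= 80: swap -> [5, 82, 64, 58, 74, 8, 80]
  64 <= 80: swap -> [5, 64, 82, 58, 74, 8, 80]
  58 <= 80: swap -> [5, 64, 58, 82, 74, 8, 80]
  74 <= 80: swap -> [5, 64, 58, 74, 82, 8, 80]
  8 <= 80: swap -> [5, 64, 58, 74, 8, 82, 80]
Place pivot at 5: [5, 64, 58, 74, 8, 80, 82]

Partitioned: [5, 64, 58, 74, 8, 80, 82]


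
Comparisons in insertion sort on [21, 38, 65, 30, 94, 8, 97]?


Algorithm: insertion sort
Input: [21, 38, 65, 30, 94, 8, 97]
Sorted: [8, 21, 30, 38, 65, 94, 97]

12


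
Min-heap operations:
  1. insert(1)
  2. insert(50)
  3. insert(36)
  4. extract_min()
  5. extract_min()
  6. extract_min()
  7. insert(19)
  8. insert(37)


insert(1) -> [1]
insert(50) -> [1, 50]
insert(36) -> [1, 50, 36]
extract_min()->1, [36, 50]
extract_min()->36, [50]
extract_min()->50, []
insert(19) -> [19]
insert(37) -> [19, 37]

Final heap: [19, 37]


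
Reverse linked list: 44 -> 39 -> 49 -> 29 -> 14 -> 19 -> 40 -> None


Step 1: curr=44, set curr.next=prev(None) | reversed so far: 44
Step 2: curr=39, set curr.next=prev(44) | reversed so far: 39 -> 44
Step 3: curr=49, set curr.next=prev(39) | reversed so far: 49 -> 39 -> 44
Step 4: curr=29, set curr.next=prev(49) | reversed so far: 29 -> 49 -> 39 -> 44
Step 5: curr=14, set curr.next=prev(29) | reversed so far: 14 -> 29 -> 49 -> 39 -> 44
Step 6: curr=19, set curr.next=prev(14) | reversed so far: 19 -> 14 -> 29 -> 49 -> 39 -> 44
Step 7: curr=40, set curr.next=prev(19) | reversed so far: 40 -> 19 -> 14 -> 29 -> 49 -> 39 -> 44

40 -> 19 -> 14 -> 29 -> 49 -> 39 -> 44 -> None


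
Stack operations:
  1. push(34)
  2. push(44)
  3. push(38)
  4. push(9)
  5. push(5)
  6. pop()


push(34) -> [34]
push(44) -> [34, 44]
push(38) -> [34, 44, 38]
push(9) -> [34, 44, 38, 9]
push(5) -> [34, 44, 38, 9, 5]
pop()->5, [34, 44, 38, 9]

Final stack: [34, 44, 38, 9]


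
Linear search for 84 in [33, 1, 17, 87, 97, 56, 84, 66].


i=0: 33!=84
i=1: 1!=84
i=2: 17!=84
i=3: 87!=84
i=4: 97!=84
i=5: 56!=84
i=6: 84==84 found!

Found at 6, 7 comps


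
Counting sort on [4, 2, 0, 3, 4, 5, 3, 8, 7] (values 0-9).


Input: [4, 2, 0, 3, 4, 5, 3, 8, 7]
Counts: [1, 0, 1, 2, 2, 1, 0, 1, 1, 0]

Sorted: [0, 2, 3, 3, 4, 4, 5, 7, 8]


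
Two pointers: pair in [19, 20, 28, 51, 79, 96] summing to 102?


lo=0(19)+hi=5(96)=115
lo=0(19)+hi=4(79)=98
lo=1(20)+hi=4(79)=99
lo=2(28)+hi=4(79)=107
lo=2(28)+hi=3(51)=79

No pair found


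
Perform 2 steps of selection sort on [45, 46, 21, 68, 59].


Initial: [45, 46, 21, 68, 59]
Step 1: min=21 at 2
  Swap: [21, 46, 45, 68, 59]
Step 2: min=45 at 2
  Swap: [21, 45, 46, 68, 59]

After 2 steps: [21, 45, 46, 68, 59]


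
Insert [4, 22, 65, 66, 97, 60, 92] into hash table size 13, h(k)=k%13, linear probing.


Insert 4: h=4 -> slot 4
Insert 22: h=9 -> slot 9
Insert 65: h=0 -> slot 0
Insert 66: h=1 -> slot 1
Insert 97: h=6 -> slot 6
Insert 60: h=8 -> slot 8
Insert 92: h=1, 1 probes -> slot 2

Table: [65, 66, 92, None, 4, None, 97, None, 60, 22, None, None, None]


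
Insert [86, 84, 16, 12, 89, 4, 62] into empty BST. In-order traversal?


Insert 86: root
Insert 84: L from 86
Insert 16: L from 86 -> L from 84
Insert 12: L from 86 -> L from 84 -> L from 16
Insert 89: R from 86
Insert 4: L from 86 -> L from 84 -> L from 16 -> L from 12
Insert 62: L from 86 -> L from 84 -> R from 16

In-order: [4, 12, 16, 62, 84, 86, 89]


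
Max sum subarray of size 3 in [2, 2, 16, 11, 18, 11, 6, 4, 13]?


[0:3]: 20
[1:4]: 29
[2:5]: 45
[3:6]: 40
[4:7]: 35
[5:8]: 21
[6:9]: 23

Max: 45 at [2:5]


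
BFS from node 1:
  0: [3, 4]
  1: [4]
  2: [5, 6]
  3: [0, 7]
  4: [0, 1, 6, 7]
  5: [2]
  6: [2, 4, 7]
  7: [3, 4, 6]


Visit 1, enqueue [4]
Visit 4, enqueue [0, 6, 7]
Visit 0, enqueue [3]
Visit 6, enqueue [2]
Visit 7, enqueue []
Visit 3, enqueue []
Visit 2, enqueue [5]
Visit 5, enqueue []

BFS order: [1, 4, 0, 6, 7, 3, 2, 5]


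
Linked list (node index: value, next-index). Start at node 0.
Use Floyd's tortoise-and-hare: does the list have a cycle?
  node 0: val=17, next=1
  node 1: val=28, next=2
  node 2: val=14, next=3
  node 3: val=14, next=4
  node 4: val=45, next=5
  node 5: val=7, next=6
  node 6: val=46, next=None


Floyd's tortoise (slow, +1) and hare (fast, +2):
  init: slow=0, fast=0
  step 1: slow=1, fast=2
  step 2: slow=2, fast=4
  step 3: slow=3, fast=6
  step 4: fast -> None, no cycle

Cycle: no


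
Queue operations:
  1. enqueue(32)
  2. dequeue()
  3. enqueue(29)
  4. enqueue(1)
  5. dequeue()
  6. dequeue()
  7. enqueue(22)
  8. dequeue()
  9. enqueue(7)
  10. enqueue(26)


enqueue(32) -> [32]
dequeue()->32, []
enqueue(29) -> [29]
enqueue(1) -> [29, 1]
dequeue()->29, [1]
dequeue()->1, []
enqueue(22) -> [22]
dequeue()->22, []
enqueue(7) -> [7]
enqueue(26) -> [7, 26]

Final queue: [7, 26]


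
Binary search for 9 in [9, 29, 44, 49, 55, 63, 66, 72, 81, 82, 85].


Step 1: lo=0, hi=10, mid=5, val=63
Step 2: lo=0, hi=4, mid=2, val=44
Step 3: lo=0, hi=1, mid=0, val=9

Found at index 0


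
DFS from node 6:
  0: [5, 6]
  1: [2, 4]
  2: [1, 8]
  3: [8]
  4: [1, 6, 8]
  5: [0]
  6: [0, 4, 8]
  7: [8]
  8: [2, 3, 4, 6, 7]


Visit 6, push [8, 4, 0]
Visit 0, push [5]
Visit 5, push []
Visit 4, push [8, 1]
Visit 1, push [2]
Visit 2, push [8]
Visit 8, push [7, 3]
Visit 3, push []
Visit 7, push []

DFS order: [6, 0, 5, 4, 1, 2, 8, 3, 7]


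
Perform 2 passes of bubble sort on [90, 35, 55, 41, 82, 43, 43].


Initial: [90, 35, 55, 41, 82, 43, 43]
Pass 1: [35, 55, 41, 82, 43, 43, 90] (6 swaps)
Pass 2: [35, 41, 55, 43, 43, 82, 90] (3 swaps)

After 2 passes: [35, 41, 55, 43, 43, 82, 90]


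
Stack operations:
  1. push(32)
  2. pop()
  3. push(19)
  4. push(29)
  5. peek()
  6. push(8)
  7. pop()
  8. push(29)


push(32) -> [32]
pop()->32, []
push(19) -> [19]
push(29) -> [19, 29]
peek()->29
push(8) -> [19, 29, 8]
pop()->8, [19, 29]
push(29) -> [19, 29, 29]

Final stack: [19, 29, 29]


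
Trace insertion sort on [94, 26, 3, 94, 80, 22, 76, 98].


Initial: [94, 26, 3, 94, 80, 22, 76, 98]
Insert 26: [26, 94, 3, 94, 80, 22, 76, 98]
Insert 3: [3, 26, 94, 94, 80, 22, 76, 98]
Insert 94: [3, 26, 94, 94, 80, 22, 76, 98]
Insert 80: [3, 26, 80, 94, 94, 22, 76, 98]
Insert 22: [3, 22, 26, 80, 94, 94, 76, 98]
Insert 76: [3, 22, 26, 76, 80, 94, 94, 98]
Insert 98: [3, 22, 26, 76, 80, 94, 94, 98]

Sorted: [3, 22, 26, 76, 80, 94, 94, 98]


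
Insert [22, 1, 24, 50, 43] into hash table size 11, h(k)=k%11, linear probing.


Insert 22: h=0 -> slot 0
Insert 1: h=1 -> slot 1
Insert 24: h=2 -> slot 2
Insert 50: h=6 -> slot 6
Insert 43: h=10 -> slot 10

Table: [22, 1, 24, None, None, None, 50, None, None, None, 43]


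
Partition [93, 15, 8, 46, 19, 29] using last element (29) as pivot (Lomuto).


Pivot: 29
  15 <= 29: swap -> [15, 93, 8, 46, 19, 29]
  8 <= 29: swap -> [15, 8, 93, 46, 19, 29]
  19 <= 29: swap -> [15, 8, 19, 46, 93, 29]
Place pivot at 3: [15, 8, 19, 29, 93, 46]

Partitioned: [15, 8, 19, 29, 93, 46]


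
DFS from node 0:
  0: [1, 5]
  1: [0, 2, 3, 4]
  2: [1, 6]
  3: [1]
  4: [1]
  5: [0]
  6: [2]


Visit 0, push [5, 1]
Visit 1, push [4, 3, 2]
Visit 2, push [6]
Visit 6, push []
Visit 3, push []
Visit 4, push []
Visit 5, push []

DFS order: [0, 1, 2, 6, 3, 4, 5]


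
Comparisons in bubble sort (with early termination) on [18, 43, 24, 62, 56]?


Algorithm: bubble sort (with early termination)
Input: [18, 43, 24, 62, 56]
Sorted: [18, 24, 43, 56, 62]

7


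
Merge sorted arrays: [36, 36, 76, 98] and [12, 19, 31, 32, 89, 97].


Take 12 from B
Take 19 from B
Take 31 from B
Take 32 from B
Take 36 from A
Take 36 from A
Take 76 from A
Take 89 from B
Take 97 from B

Merged: [12, 19, 31, 32, 36, 36, 76, 89, 97, 98]


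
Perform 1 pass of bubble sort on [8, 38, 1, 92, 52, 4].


Initial: [8, 38, 1, 92, 52, 4]
Pass 1: [8, 1, 38, 52, 4, 92] (3 swaps)

After 1 pass: [8, 1, 38, 52, 4, 92]


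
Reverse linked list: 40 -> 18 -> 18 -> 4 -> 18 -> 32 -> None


Step 1: curr=40, set curr.next=prev(None) | reversed so far: 40
Step 2: curr=18, set curr.next=prev(40) | reversed so far: 18 -> 40
Step 3: curr=18, set curr.next=prev(18) | reversed so far: 18 -> 18 -> 40
Step 4: curr=4, set curr.next=prev(18) | reversed so far: 4 -> 18 -> 18 -> 40
Step 5: curr=18, set curr.next=prev(4) | reversed so far: 18 -> 4 -> 18 -> 18 -> 40
Step 6: curr=32, set curr.next=prev(18) | reversed so far: 32 -> 18 -> 4 -> 18 -> 18 -> 40

32 -> 18 -> 4 -> 18 -> 18 -> 40 -> None


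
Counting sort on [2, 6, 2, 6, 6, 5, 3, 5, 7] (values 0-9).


Input: [2, 6, 2, 6, 6, 5, 3, 5, 7]
Counts: [0, 0, 2, 1, 0, 2, 3, 1, 0, 0]

Sorted: [2, 2, 3, 5, 5, 6, 6, 6, 7]


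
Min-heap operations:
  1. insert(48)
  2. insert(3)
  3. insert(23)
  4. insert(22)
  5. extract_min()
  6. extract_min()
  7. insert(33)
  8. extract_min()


insert(48) -> [48]
insert(3) -> [3, 48]
insert(23) -> [3, 48, 23]
insert(22) -> [3, 22, 23, 48]
extract_min()->3, [22, 48, 23]
extract_min()->22, [23, 48]
insert(33) -> [23, 48, 33]
extract_min()->23, [33, 48]

Final heap: [33, 48]


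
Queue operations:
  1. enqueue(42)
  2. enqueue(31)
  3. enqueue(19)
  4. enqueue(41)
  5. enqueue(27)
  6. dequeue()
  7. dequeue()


enqueue(42) -> [42]
enqueue(31) -> [42, 31]
enqueue(19) -> [42, 31, 19]
enqueue(41) -> [42, 31, 19, 41]
enqueue(27) -> [42, 31, 19, 41, 27]
dequeue()->42, [31, 19, 41, 27]
dequeue()->31, [19, 41, 27]

Final queue: [19, 41, 27]


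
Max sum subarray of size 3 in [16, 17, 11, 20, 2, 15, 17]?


[0:3]: 44
[1:4]: 48
[2:5]: 33
[3:6]: 37
[4:7]: 34

Max: 48 at [1:4]


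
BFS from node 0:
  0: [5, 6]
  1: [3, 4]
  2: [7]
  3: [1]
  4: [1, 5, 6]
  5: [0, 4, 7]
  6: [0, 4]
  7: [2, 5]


Visit 0, enqueue [5, 6]
Visit 5, enqueue [4, 7]
Visit 6, enqueue []
Visit 4, enqueue [1]
Visit 7, enqueue [2]
Visit 1, enqueue [3]
Visit 2, enqueue []
Visit 3, enqueue []

BFS order: [0, 5, 6, 4, 7, 1, 2, 3]


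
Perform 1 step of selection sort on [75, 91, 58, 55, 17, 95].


Initial: [75, 91, 58, 55, 17, 95]
Step 1: min=17 at 4
  Swap: [17, 91, 58, 55, 75, 95]

After 1 step: [17, 91, 58, 55, 75, 95]


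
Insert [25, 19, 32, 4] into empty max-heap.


Insert 25: [25]
Insert 19: [25, 19]
Insert 32: [32, 19, 25]
Insert 4: [32, 19, 25, 4]

Final heap: [32, 19, 25, 4]


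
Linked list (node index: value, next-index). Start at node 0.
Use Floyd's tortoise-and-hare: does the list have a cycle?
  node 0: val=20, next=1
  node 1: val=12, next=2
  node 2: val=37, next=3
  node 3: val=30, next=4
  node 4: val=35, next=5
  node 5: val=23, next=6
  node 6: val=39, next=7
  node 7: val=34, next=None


Floyd's tortoise (slow, +1) and hare (fast, +2):
  init: slow=0, fast=0
  step 1: slow=1, fast=2
  step 2: slow=2, fast=4
  step 3: slow=3, fast=6
  step 4: fast 6->7->None, no cycle

Cycle: no


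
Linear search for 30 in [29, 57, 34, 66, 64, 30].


i=0: 29!=30
i=1: 57!=30
i=2: 34!=30
i=3: 66!=30
i=4: 64!=30
i=5: 30==30 found!

Found at 5, 6 comps


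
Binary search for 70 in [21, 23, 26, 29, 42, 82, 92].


Step 1: lo=0, hi=6, mid=3, val=29
Step 2: lo=4, hi=6, mid=5, val=82
Step 3: lo=4, hi=4, mid=4, val=42

Not found


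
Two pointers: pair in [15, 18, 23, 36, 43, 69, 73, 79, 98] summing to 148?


lo=0(15)+hi=8(98)=113
lo=1(18)+hi=8(98)=116
lo=2(23)+hi=8(98)=121
lo=3(36)+hi=8(98)=134
lo=4(43)+hi=8(98)=141
lo=5(69)+hi=8(98)=167
lo=5(69)+hi=7(79)=148

Yes: 69+79=148


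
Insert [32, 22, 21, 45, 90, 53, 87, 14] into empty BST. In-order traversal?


Insert 32: root
Insert 22: L from 32
Insert 21: L from 32 -> L from 22
Insert 45: R from 32
Insert 90: R from 32 -> R from 45
Insert 53: R from 32 -> R from 45 -> L from 90
Insert 87: R from 32 -> R from 45 -> L from 90 -> R from 53
Insert 14: L from 32 -> L from 22 -> L from 21

In-order: [14, 21, 22, 32, 45, 53, 87, 90]


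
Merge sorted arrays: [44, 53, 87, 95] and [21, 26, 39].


Take 21 from B
Take 26 from B
Take 39 from B

Merged: [21, 26, 39, 44, 53, 87, 95]


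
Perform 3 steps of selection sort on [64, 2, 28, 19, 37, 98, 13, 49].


Initial: [64, 2, 28, 19, 37, 98, 13, 49]
Step 1: min=2 at 1
  Swap: [2, 64, 28, 19, 37, 98, 13, 49]
Step 2: min=13 at 6
  Swap: [2, 13, 28, 19, 37, 98, 64, 49]
Step 3: min=19 at 3
  Swap: [2, 13, 19, 28, 37, 98, 64, 49]

After 3 steps: [2, 13, 19, 28, 37, 98, 64, 49]


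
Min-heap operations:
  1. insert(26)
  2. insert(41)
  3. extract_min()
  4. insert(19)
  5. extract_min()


insert(26) -> [26]
insert(41) -> [26, 41]
extract_min()->26, [41]
insert(19) -> [19, 41]
extract_min()->19, [41]

Final heap: [41]


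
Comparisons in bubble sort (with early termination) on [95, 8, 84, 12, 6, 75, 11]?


Algorithm: bubble sort (with early termination)
Input: [95, 8, 84, 12, 6, 75, 11]
Sorted: [6, 8, 11, 12, 75, 84, 95]

20


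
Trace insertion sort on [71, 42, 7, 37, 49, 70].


Initial: [71, 42, 7, 37, 49, 70]
Insert 42: [42, 71, 7, 37, 49, 70]
Insert 7: [7, 42, 71, 37, 49, 70]
Insert 37: [7, 37, 42, 71, 49, 70]
Insert 49: [7, 37, 42, 49, 71, 70]
Insert 70: [7, 37, 42, 49, 70, 71]

Sorted: [7, 37, 42, 49, 70, 71]


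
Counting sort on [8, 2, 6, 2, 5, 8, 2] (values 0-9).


Input: [8, 2, 6, 2, 5, 8, 2]
Counts: [0, 0, 3, 0, 0, 1, 1, 0, 2, 0]

Sorted: [2, 2, 2, 5, 6, 8, 8]


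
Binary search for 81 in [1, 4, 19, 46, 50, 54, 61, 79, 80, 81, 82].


Step 1: lo=0, hi=10, mid=5, val=54
Step 2: lo=6, hi=10, mid=8, val=80
Step 3: lo=9, hi=10, mid=9, val=81

Found at index 9


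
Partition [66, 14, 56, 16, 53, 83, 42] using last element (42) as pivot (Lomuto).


Pivot: 42
  14 <= 42: swap -> [14, 66, 56, 16, 53, 83, 42]
  16 <= 42: swap -> [14, 16, 56, 66, 53, 83, 42]
Place pivot at 2: [14, 16, 42, 66, 53, 83, 56]

Partitioned: [14, 16, 42, 66, 53, 83, 56]


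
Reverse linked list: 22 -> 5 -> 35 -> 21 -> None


Step 1: curr=22, set curr.next=prev(None) | reversed so far: 22
Step 2: curr=5, set curr.next=prev(22) | reversed so far: 5 -> 22
Step 3: curr=35, set curr.next=prev(5) | reversed so far: 35 -> 5 -> 22
Step 4: curr=21, set curr.next=prev(35) | reversed so far: 21 -> 35 -> 5 -> 22

21 -> 35 -> 5 -> 22 -> None


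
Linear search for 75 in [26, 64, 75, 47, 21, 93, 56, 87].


i=0: 26!=75
i=1: 64!=75
i=2: 75==75 found!

Found at 2, 3 comps


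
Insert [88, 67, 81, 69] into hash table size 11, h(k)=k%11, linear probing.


Insert 88: h=0 -> slot 0
Insert 67: h=1 -> slot 1
Insert 81: h=4 -> slot 4
Insert 69: h=3 -> slot 3

Table: [88, 67, None, 69, 81, None, None, None, None, None, None]


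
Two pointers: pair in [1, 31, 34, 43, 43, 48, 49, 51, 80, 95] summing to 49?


lo=0(1)+hi=9(95)=96
lo=0(1)+hi=8(80)=81
lo=0(1)+hi=7(51)=52
lo=0(1)+hi=6(49)=50
lo=0(1)+hi=5(48)=49

Yes: 1+48=49


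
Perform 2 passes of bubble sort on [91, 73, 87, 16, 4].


Initial: [91, 73, 87, 16, 4]
Pass 1: [73, 87, 16, 4, 91] (4 swaps)
Pass 2: [73, 16, 4, 87, 91] (2 swaps)

After 2 passes: [73, 16, 4, 87, 91]


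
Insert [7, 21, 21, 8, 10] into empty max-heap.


Insert 7: [7]
Insert 21: [21, 7]
Insert 21: [21, 7, 21]
Insert 8: [21, 8, 21, 7]
Insert 10: [21, 10, 21, 7, 8]

Final heap: [21, 10, 21, 7, 8]


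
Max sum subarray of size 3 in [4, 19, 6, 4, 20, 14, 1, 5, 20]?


[0:3]: 29
[1:4]: 29
[2:5]: 30
[3:6]: 38
[4:7]: 35
[5:8]: 20
[6:9]: 26

Max: 38 at [3:6]


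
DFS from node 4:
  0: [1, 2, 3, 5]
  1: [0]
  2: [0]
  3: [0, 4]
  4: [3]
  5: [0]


Visit 4, push [3]
Visit 3, push [0]
Visit 0, push [5, 2, 1]
Visit 1, push []
Visit 2, push []
Visit 5, push []

DFS order: [4, 3, 0, 1, 2, 5]


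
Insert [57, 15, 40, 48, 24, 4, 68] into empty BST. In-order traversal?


Insert 57: root
Insert 15: L from 57
Insert 40: L from 57 -> R from 15
Insert 48: L from 57 -> R from 15 -> R from 40
Insert 24: L from 57 -> R from 15 -> L from 40
Insert 4: L from 57 -> L from 15
Insert 68: R from 57

In-order: [4, 15, 24, 40, 48, 57, 68]


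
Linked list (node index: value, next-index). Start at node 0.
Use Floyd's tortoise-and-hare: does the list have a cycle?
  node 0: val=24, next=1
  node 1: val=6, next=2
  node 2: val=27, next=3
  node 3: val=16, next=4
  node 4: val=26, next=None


Floyd's tortoise (slow, +1) and hare (fast, +2):
  init: slow=0, fast=0
  step 1: slow=1, fast=2
  step 2: slow=2, fast=4
  step 3: fast -> None, no cycle

Cycle: no


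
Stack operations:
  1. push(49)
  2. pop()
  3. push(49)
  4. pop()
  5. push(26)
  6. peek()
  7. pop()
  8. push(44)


push(49) -> [49]
pop()->49, []
push(49) -> [49]
pop()->49, []
push(26) -> [26]
peek()->26
pop()->26, []
push(44) -> [44]

Final stack: [44]


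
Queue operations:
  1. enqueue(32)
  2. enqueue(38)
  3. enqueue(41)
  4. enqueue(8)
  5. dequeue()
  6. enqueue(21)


enqueue(32) -> [32]
enqueue(38) -> [32, 38]
enqueue(41) -> [32, 38, 41]
enqueue(8) -> [32, 38, 41, 8]
dequeue()->32, [38, 41, 8]
enqueue(21) -> [38, 41, 8, 21]

Final queue: [38, 41, 8, 21]


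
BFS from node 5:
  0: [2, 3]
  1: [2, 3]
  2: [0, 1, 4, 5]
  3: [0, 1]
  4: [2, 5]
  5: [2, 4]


Visit 5, enqueue [2, 4]
Visit 2, enqueue [0, 1]
Visit 4, enqueue []
Visit 0, enqueue [3]
Visit 1, enqueue []
Visit 3, enqueue []

BFS order: [5, 2, 4, 0, 1, 3]


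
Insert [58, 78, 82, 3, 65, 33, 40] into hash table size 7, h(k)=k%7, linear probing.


Insert 58: h=2 -> slot 2
Insert 78: h=1 -> slot 1
Insert 82: h=5 -> slot 5
Insert 3: h=3 -> slot 3
Insert 65: h=2, 2 probes -> slot 4
Insert 33: h=5, 1 probes -> slot 6
Insert 40: h=5, 2 probes -> slot 0

Table: [40, 78, 58, 3, 65, 82, 33]


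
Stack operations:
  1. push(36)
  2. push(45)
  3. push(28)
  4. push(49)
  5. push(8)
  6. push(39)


push(36) -> [36]
push(45) -> [36, 45]
push(28) -> [36, 45, 28]
push(49) -> [36, 45, 28, 49]
push(8) -> [36, 45, 28, 49, 8]
push(39) -> [36, 45, 28, 49, 8, 39]

Final stack: [36, 45, 28, 49, 8, 39]


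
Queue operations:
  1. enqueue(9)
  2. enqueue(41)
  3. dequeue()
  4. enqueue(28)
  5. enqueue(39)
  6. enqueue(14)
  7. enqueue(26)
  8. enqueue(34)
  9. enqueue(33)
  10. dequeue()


enqueue(9) -> [9]
enqueue(41) -> [9, 41]
dequeue()->9, [41]
enqueue(28) -> [41, 28]
enqueue(39) -> [41, 28, 39]
enqueue(14) -> [41, 28, 39, 14]
enqueue(26) -> [41, 28, 39, 14, 26]
enqueue(34) -> [41, 28, 39, 14, 26, 34]
enqueue(33) -> [41, 28, 39, 14, 26, 34, 33]
dequeue()->41, [28, 39, 14, 26, 34, 33]

Final queue: [28, 39, 14, 26, 34, 33]


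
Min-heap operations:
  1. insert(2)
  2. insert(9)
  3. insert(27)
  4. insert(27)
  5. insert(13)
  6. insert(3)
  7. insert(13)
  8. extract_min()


insert(2) -> [2]
insert(9) -> [2, 9]
insert(27) -> [2, 9, 27]
insert(27) -> [2, 9, 27, 27]
insert(13) -> [2, 9, 27, 27, 13]
insert(3) -> [2, 9, 3, 27, 13, 27]
insert(13) -> [2, 9, 3, 27, 13, 27, 13]
extract_min()->2, [3, 9, 13, 27, 13, 27]

Final heap: [3, 9, 13, 27, 13, 27]


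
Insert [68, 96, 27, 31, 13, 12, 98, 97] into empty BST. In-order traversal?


Insert 68: root
Insert 96: R from 68
Insert 27: L from 68
Insert 31: L from 68 -> R from 27
Insert 13: L from 68 -> L from 27
Insert 12: L from 68 -> L from 27 -> L from 13
Insert 98: R from 68 -> R from 96
Insert 97: R from 68 -> R from 96 -> L from 98

In-order: [12, 13, 27, 31, 68, 96, 97, 98]


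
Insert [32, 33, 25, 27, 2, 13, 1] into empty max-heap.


Insert 32: [32]
Insert 33: [33, 32]
Insert 25: [33, 32, 25]
Insert 27: [33, 32, 25, 27]
Insert 2: [33, 32, 25, 27, 2]
Insert 13: [33, 32, 25, 27, 2, 13]
Insert 1: [33, 32, 25, 27, 2, 13, 1]

Final heap: [33, 32, 25, 27, 2, 13, 1]


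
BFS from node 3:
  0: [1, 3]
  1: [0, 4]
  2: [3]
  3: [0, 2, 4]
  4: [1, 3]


Visit 3, enqueue [0, 2, 4]
Visit 0, enqueue [1]
Visit 2, enqueue []
Visit 4, enqueue []
Visit 1, enqueue []

BFS order: [3, 0, 2, 4, 1]


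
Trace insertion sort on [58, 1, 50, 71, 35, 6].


Initial: [58, 1, 50, 71, 35, 6]
Insert 1: [1, 58, 50, 71, 35, 6]
Insert 50: [1, 50, 58, 71, 35, 6]
Insert 71: [1, 50, 58, 71, 35, 6]
Insert 35: [1, 35, 50, 58, 71, 6]
Insert 6: [1, 6, 35, 50, 58, 71]

Sorted: [1, 6, 35, 50, 58, 71]


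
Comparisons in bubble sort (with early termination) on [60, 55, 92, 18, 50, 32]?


Algorithm: bubble sort (with early termination)
Input: [60, 55, 92, 18, 50, 32]
Sorted: [18, 32, 50, 55, 60, 92]

15


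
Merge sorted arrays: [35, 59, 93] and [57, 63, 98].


Take 35 from A
Take 57 from B
Take 59 from A
Take 63 from B
Take 93 from A

Merged: [35, 57, 59, 63, 93, 98]


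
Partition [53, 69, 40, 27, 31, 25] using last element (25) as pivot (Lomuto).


Pivot: 25
Place pivot at 0: [25, 69, 40, 27, 31, 53]

Partitioned: [25, 69, 40, 27, 31, 53]


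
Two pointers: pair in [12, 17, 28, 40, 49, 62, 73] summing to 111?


lo=0(12)+hi=6(73)=85
lo=1(17)+hi=6(73)=90
lo=2(28)+hi=6(73)=101
lo=3(40)+hi=6(73)=113
lo=3(40)+hi=5(62)=102
lo=4(49)+hi=5(62)=111

Yes: 49+62=111


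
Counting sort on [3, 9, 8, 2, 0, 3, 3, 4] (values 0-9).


Input: [3, 9, 8, 2, 0, 3, 3, 4]
Counts: [1, 0, 1, 3, 1, 0, 0, 0, 1, 1]

Sorted: [0, 2, 3, 3, 3, 4, 8, 9]


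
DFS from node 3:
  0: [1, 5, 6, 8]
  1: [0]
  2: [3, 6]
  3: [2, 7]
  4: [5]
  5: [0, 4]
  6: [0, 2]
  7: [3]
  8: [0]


Visit 3, push [7, 2]
Visit 2, push [6]
Visit 6, push [0]
Visit 0, push [8, 5, 1]
Visit 1, push []
Visit 5, push [4]
Visit 4, push []
Visit 8, push []
Visit 7, push []

DFS order: [3, 2, 6, 0, 1, 5, 4, 8, 7]


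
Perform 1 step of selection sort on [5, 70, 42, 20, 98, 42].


Initial: [5, 70, 42, 20, 98, 42]
Step 1: min=5 at 0
  Swap: [5, 70, 42, 20, 98, 42]

After 1 step: [5, 70, 42, 20, 98, 42]


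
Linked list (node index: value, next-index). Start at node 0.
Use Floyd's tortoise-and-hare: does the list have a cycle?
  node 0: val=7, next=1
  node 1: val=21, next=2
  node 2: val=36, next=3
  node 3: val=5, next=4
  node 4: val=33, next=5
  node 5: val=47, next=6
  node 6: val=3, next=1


Floyd's tortoise (slow, +1) and hare (fast, +2):
  init: slow=0, fast=0
  step 1: slow=1, fast=2
  step 2: slow=2, fast=4
  step 3: slow=3, fast=6
  step 4: slow=4, fast=2
  step 5: slow=5, fast=4
  step 6: slow=6, fast=6
  slow == fast at node 6: cycle detected

Cycle: yes


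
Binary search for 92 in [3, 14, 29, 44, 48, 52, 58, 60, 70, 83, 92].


Step 1: lo=0, hi=10, mid=5, val=52
Step 2: lo=6, hi=10, mid=8, val=70
Step 3: lo=9, hi=10, mid=9, val=83
Step 4: lo=10, hi=10, mid=10, val=92

Found at index 10


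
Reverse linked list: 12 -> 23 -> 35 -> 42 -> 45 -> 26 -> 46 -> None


Step 1: curr=12, set curr.next=prev(None) | reversed so far: 12
Step 2: curr=23, set curr.next=prev(12) | reversed so far: 23 -> 12
Step 3: curr=35, set curr.next=prev(23) | reversed so far: 35 -> 23 -> 12
Step 4: curr=42, set curr.next=prev(35) | reversed so far: 42 -> 35 -> 23 -> 12
Step 5: curr=45, set curr.next=prev(42) | reversed so far: 45 -> 42 -> 35 -> 23 -> 12
Step 6: curr=26, set curr.next=prev(45) | reversed so far: 26 -> 45 -> 42 -> 35 -> 23 -> 12
Step 7: curr=46, set curr.next=prev(26) | reversed so far: 46 -> 26 -> 45 -> 42 -> 35 -> 23 -> 12

46 -> 26 -> 45 -> 42 -> 35 -> 23 -> 12 -> None


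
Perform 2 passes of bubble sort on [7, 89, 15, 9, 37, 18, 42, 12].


Initial: [7, 89, 15, 9, 37, 18, 42, 12]
Pass 1: [7, 15, 9, 37, 18, 42, 12, 89] (6 swaps)
Pass 2: [7, 9, 15, 18, 37, 12, 42, 89] (3 swaps)

After 2 passes: [7, 9, 15, 18, 37, 12, 42, 89]


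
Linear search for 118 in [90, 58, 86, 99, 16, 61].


i=0: 90!=118
i=1: 58!=118
i=2: 86!=118
i=3: 99!=118
i=4: 16!=118
i=5: 61!=118

Not found, 6 comps


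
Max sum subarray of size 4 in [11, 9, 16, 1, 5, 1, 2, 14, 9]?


[0:4]: 37
[1:5]: 31
[2:6]: 23
[3:7]: 9
[4:8]: 22
[5:9]: 26

Max: 37 at [0:4]


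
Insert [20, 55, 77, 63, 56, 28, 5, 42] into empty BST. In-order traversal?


Insert 20: root
Insert 55: R from 20
Insert 77: R from 20 -> R from 55
Insert 63: R from 20 -> R from 55 -> L from 77
Insert 56: R from 20 -> R from 55 -> L from 77 -> L from 63
Insert 28: R from 20 -> L from 55
Insert 5: L from 20
Insert 42: R from 20 -> L from 55 -> R from 28

In-order: [5, 20, 28, 42, 55, 56, 63, 77]


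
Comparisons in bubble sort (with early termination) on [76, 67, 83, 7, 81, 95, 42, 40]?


Algorithm: bubble sort (with early termination)
Input: [76, 67, 83, 7, 81, 95, 42, 40]
Sorted: [7, 40, 42, 67, 76, 81, 83, 95]

28


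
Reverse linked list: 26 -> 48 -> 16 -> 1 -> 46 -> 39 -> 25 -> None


Step 1: curr=26, set curr.next=prev(None) | reversed so far: 26
Step 2: curr=48, set curr.next=prev(26) | reversed so far: 48 -> 26
Step 3: curr=16, set curr.next=prev(48) | reversed so far: 16 -> 48 -> 26
Step 4: curr=1, set curr.next=prev(16) | reversed so far: 1 -> 16 -> 48 -> 26
Step 5: curr=46, set curr.next=prev(1) | reversed so far: 46 -> 1 -> 16 -> 48 -> 26
Step 6: curr=39, set curr.next=prev(46) | reversed so far: 39 -> 46 -> 1 -> 16 -> 48 -> 26
Step 7: curr=25, set curr.next=prev(39) | reversed so far: 25 -> 39 -> 46 -> 1 -> 16 -> 48 -> 26

25 -> 39 -> 46 -> 1 -> 16 -> 48 -> 26 -> None


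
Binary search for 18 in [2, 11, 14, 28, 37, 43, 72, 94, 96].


Step 1: lo=0, hi=8, mid=4, val=37
Step 2: lo=0, hi=3, mid=1, val=11
Step 3: lo=2, hi=3, mid=2, val=14
Step 4: lo=3, hi=3, mid=3, val=28

Not found


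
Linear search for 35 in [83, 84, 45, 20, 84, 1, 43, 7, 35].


i=0: 83!=35
i=1: 84!=35
i=2: 45!=35
i=3: 20!=35
i=4: 84!=35
i=5: 1!=35
i=6: 43!=35
i=7: 7!=35
i=8: 35==35 found!

Found at 8, 9 comps


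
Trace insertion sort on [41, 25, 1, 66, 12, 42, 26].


Initial: [41, 25, 1, 66, 12, 42, 26]
Insert 25: [25, 41, 1, 66, 12, 42, 26]
Insert 1: [1, 25, 41, 66, 12, 42, 26]
Insert 66: [1, 25, 41, 66, 12, 42, 26]
Insert 12: [1, 12, 25, 41, 66, 42, 26]
Insert 42: [1, 12, 25, 41, 42, 66, 26]
Insert 26: [1, 12, 25, 26, 41, 42, 66]

Sorted: [1, 12, 25, 26, 41, 42, 66]


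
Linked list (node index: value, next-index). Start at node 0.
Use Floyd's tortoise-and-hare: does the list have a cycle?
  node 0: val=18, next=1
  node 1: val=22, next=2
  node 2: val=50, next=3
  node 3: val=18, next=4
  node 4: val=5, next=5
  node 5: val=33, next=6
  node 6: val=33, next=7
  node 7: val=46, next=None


Floyd's tortoise (slow, +1) and hare (fast, +2):
  init: slow=0, fast=0
  step 1: slow=1, fast=2
  step 2: slow=2, fast=4
  step 3: slow=3, fast=6
  step 4: fast 6->7->None, no cycle

Cycle: no


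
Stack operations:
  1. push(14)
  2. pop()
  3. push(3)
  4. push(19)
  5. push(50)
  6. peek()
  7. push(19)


push(14) -> [14]
pop()->14, []
push(3) -> [3]
push(19) -> [3, 19]
push(50) -> [3, 19, 50]
peek()->50
push(19) -> [3, 19, 50, 19]

Final stack: [3, 19, 50, 19]


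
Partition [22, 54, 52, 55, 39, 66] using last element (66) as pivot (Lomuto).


Pivot: 66
  22 <= 66: advance i (no swap)
  54 <= 66: advance i (no swap)
  52 <= 66: advance i (no swap)
  55 <= 66: advance i (no swap)
  39 <= 66: advance i (no swap)
Place pivot at 5: [22, 54, 52, 55, 39, 66]

Partitioned: [22, 54, 52, 55, 39, 66]


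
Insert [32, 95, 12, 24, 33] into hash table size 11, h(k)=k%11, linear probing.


Insert 32: h=10 -> slot 10
Insert 95: h=7 -> slot 7
Insert 12: h=1 -> slot 1
Insert 24: h=2 -> slot 2
Insert 33: h=0 -> slot 0

Table: [33, 12, 24, None, None, None, None, 95, None, None, 32]


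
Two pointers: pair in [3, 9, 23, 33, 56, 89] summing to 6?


lo=0(3)+hi=5(89)=92
lo=0(3)+hi=4(56)=59
lo=0(3)+hi=3(33)=36
lo=0(3)+hi=2(23)=26
lo=0(3)+hi=1(9)=12

No pair found


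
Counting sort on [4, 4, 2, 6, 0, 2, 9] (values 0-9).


Input: [4, 4, 2, 6, 0, 2, 9]
Counts: [1, 0, 2, 0, 2, 0, 1, 0, 0, 1]

Sorted: [0, 2, 2, 4, 4, 6, 9]


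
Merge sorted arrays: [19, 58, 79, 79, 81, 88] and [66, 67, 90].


Take 19 from A
Take 58 from A
Take 66 from B
Take 67 from B
Take 79 from A
Take 79 from A
Take 81 from A
Take 88 from A

Merged: [19, 58, 66, 67, 79, 79, 81, 88, 90]
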